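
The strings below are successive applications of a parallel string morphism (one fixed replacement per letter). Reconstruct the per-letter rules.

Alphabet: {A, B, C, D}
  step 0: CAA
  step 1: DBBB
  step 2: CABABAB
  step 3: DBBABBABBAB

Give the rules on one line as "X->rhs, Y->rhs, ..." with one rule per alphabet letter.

A->B, B->AB, C->DB, D->C

  step 2 ⇒ step 3: CABABAB ⇒ DB·B·AB·B·AB·B·AB
    A ↦ B
    B ↦ AB
    C ↦ DB
  step 1 ⇒ step 2: DBBB ⇒ C·AB·AB·AB
    D ↦ C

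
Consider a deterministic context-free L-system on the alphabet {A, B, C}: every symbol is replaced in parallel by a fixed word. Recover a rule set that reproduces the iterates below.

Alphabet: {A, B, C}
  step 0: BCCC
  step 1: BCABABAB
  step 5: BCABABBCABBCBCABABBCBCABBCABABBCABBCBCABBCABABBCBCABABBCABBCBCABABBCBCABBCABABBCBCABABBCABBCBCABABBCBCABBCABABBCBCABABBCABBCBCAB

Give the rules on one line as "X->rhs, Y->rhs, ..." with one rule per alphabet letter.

A->AB, B->BC, C->AB

  step 0 ⇒ step 1: BCCC ⇒ BC·AB·AB·AB
    B ↦ BC
    C ↦ AB
    A ↦ AB  (constrained at step 1)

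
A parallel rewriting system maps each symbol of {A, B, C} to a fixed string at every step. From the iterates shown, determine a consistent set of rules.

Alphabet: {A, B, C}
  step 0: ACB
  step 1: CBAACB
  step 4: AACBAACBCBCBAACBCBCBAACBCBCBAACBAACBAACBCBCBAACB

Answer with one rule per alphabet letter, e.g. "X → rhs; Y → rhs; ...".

  step 0 ⇒ step 1: ACB ⇒ CB·AA·CB
    A ↦ CB
    B ↦ CB
    C ↦ AA

A->CB, B->CB, C->AA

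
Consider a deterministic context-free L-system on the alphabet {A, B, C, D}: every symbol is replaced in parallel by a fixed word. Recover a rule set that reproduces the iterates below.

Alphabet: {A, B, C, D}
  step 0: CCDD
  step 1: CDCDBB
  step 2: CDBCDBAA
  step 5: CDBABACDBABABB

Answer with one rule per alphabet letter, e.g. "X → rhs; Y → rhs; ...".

  step 1 ⇒ step 2: CDCDBB ⇒ CD·B·CD·B·A·A
    B ↦ A
    C ↦ CD
    D ↦ B
    A ↦ B  (constrained at step 2)

A->B, B->A, C->CD, D->B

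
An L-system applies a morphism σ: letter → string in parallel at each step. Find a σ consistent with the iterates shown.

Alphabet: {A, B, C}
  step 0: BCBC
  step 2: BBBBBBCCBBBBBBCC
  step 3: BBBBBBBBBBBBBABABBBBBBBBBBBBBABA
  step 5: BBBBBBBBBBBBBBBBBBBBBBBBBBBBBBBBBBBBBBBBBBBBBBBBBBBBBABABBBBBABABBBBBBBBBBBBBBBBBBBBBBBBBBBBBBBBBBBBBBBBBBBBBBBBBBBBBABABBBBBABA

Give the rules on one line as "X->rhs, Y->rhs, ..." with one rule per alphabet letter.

A->CC, B->BB, C->BA

  step 2 ⇒ step 3: BBBBBBCCBBBBBBCC ⇒ BB·BB·BB·BB·BB·BB·BA·BA·BB·BB·BB·BB·BB·BB·BA·BA
    B ↦ BB
    C ↦ BA
    A ↦ CC  (constrained at step 3)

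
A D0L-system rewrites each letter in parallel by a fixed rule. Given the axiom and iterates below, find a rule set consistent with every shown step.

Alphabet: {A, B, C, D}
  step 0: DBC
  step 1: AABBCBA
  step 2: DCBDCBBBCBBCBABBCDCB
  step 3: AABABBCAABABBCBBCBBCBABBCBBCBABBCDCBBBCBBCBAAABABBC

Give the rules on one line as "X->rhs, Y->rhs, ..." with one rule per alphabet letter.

  step 2 ⇒ step 3: DCBDCBBBCBBCBABBCDCB ⇒ AA·BA·BBC·AA·BA·BBC·BBC·BBC·BA·BBC·BBC·BA·BBC·DCB·BBC·BBC·BA·AA·BA·BBC
    A ↦ DCB
    B ↦ BBC
    C ↦ BA
    D ↦ AA

A->DCB, B->BBC, C->BA, D->AA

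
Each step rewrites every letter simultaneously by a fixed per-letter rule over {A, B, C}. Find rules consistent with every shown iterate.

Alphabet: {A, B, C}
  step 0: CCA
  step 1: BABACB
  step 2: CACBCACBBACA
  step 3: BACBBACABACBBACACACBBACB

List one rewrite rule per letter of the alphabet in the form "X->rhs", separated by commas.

  step 2 ⇒ step 3: CACBCACBBACA ⇒ BA·CB·BA·CA·BA·CB·BA·CA·CA·CB·BA·CB
    A ↦ CB
    B ↦ CA
    C ↦ BA

A->CB, B->CA, C->BA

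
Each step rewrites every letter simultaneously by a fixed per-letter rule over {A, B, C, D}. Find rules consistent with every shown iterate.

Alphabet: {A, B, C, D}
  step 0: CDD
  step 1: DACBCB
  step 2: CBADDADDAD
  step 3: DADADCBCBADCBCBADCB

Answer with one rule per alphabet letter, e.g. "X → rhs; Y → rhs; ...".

  step 2 ⇒ step 3: CBADDADDAD ⇒ DA·D·AD·CB·CB·AD·CB·CB·AD·CB
    A ↦ AD
    B ↦ D
    C ↦ DA
    D ↦ CB

A->AD, B->D, C->DA, D->CB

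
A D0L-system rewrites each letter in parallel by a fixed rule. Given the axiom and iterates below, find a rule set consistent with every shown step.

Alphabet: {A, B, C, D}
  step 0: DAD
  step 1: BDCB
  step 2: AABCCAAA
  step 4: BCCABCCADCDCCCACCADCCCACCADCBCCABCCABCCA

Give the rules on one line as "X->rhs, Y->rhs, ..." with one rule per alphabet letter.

A->DC, B->AA, C->CCA, D->B

  step 1 ⇒ step 2: BDCB ⇒ AA·B·CCA·AA
    B ↦ AA
    C ↦ CCA
    D ↦ B
  step 0 ⇒ step 1: DAD ⇒ B·DC·B
    A ↦ DC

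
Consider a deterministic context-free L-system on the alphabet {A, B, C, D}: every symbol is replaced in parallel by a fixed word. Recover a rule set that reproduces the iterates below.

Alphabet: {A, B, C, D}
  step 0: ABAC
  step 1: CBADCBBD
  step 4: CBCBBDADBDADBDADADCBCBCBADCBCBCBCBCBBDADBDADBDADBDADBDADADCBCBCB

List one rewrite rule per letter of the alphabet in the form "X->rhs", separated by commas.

A->CB, B->AD, C->BD, D->CB

  step 0 ⇒ step 1: ABAC ⇒ CB·AD·CB·BD
    A ↦ CB
    B ↦ AD
    C ↦ BD
    D ↦ CB  (constrained at step 1)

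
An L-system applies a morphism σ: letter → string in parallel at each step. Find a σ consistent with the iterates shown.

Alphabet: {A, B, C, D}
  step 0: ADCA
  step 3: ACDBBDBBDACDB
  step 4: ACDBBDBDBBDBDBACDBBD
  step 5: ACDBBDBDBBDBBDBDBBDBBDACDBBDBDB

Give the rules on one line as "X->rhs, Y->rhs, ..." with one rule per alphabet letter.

A->AC, B->BD, C->D, D->B

  step 4 ⇒ step 5: ACDBBDBDBBDBDBACDBBD ⇒ AC·D·B·BD·BD·B·BD·B·BD·BD·B·BD·B·BD·AC·D·B·BD·BD·B
    A ↦ AC
    B ↦ BD
    C ↦ D
    D ↦ B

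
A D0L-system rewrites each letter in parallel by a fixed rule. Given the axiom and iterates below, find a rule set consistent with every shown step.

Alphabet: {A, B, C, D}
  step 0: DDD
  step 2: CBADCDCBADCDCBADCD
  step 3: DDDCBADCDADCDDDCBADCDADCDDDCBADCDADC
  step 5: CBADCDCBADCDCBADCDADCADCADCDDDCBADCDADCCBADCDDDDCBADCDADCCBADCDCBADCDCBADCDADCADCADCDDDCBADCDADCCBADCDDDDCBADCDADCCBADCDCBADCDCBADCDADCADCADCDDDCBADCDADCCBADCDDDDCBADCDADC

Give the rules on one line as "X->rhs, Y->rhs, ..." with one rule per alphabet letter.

A->CB, B->DD, C->D, D->ADC

  step 2 ⇒ step 3: CBADCDCBADCDCBADCD ⇒ D·DD·CB·ADC·D·ADC·D·DD·CB·ADC·D·ADC·D·DD·CB·ADC·D·ADC
    A ↦ CB
    B ↦ DD
    C ↦ D
    D ↦ ADC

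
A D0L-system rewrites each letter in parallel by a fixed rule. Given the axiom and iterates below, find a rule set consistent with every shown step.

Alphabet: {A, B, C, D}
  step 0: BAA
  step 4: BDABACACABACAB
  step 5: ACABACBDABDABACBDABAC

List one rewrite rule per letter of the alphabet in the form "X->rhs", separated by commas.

A->B, B->AC, C->DA, D->A

  step 4 ⇒ step 5: BDABACACABACAB ⇒ AC·A·B·AC·B·DA·B·DA·B·AC·B·DA·B·AC
    A ↦ B
    B ↦ AC
    C ↦ DA
    D ↦ A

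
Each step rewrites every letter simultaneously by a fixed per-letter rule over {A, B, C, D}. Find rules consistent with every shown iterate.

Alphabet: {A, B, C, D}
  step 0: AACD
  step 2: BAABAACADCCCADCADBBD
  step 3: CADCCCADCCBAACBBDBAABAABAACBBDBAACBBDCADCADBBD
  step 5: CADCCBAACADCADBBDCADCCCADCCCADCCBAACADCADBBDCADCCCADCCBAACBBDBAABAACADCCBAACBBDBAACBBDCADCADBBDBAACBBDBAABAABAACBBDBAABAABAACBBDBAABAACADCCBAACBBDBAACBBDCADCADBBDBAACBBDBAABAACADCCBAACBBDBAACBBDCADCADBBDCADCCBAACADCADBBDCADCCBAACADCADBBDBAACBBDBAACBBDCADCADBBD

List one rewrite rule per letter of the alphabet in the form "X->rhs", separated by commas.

A->C, B->CAD, C->BAA, D->BBD

  step 2 ⇒ step 3: BAABAACADCCCADCADBBD ⇒ CAD·C·C·CAD·C·C·BAA·C·BBD·BAA·BAA·BAA·C·BBD·BAA·C·BBD·CAD·CAD·BBD
    A ↦ C
    B ↦ CAD
    C ↦ BAA
    D ↦ BBD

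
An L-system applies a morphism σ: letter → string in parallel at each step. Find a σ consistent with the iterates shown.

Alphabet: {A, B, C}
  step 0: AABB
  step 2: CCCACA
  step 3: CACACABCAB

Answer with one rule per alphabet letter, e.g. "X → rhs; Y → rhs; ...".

  step 2 ⇒ step 3: CCCACA ⇒ CA·CA·CA·B·CA·B
    A ↦ B
    C ↦ CA
    B ↦ C  (constrained at step 0)

A->B, B->C, C->CA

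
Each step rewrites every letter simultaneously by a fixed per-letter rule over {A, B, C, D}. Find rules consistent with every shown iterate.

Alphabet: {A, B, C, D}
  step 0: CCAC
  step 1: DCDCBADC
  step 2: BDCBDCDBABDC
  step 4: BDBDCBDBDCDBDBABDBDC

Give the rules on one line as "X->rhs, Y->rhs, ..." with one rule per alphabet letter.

  step 1 ⇒ step 2: DCDCBADC ⇒ B·DC·B·DC·D·BA·B·DC
    A ↦ BA
    B ↦ D
    C ↦ DC
    D ↦ B

A->BA, B->D, C->DC, D->B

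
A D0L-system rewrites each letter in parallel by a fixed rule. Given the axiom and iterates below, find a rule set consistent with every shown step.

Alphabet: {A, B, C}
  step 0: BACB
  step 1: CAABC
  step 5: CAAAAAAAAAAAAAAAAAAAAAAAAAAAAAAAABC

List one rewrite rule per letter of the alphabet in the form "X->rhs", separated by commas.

  step 0 ⇒ step 1: BACB ⇒ C·AA·B·C
    A ↦ AA
    B ↦ C
    C ↦ B

A->AA, B->C, C->B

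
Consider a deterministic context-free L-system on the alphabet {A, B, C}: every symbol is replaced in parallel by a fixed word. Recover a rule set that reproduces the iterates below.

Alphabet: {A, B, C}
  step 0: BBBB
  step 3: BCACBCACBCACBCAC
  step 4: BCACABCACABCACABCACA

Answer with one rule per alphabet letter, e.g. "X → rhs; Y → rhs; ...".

  step 3 ⇒ step 4: BCACBCACBCACBCAC ⇒ BC·A·C·A·BC·A·C·A·BC·A·C·A·BC·A·C·A
    A ↦ C
    B ↦ BC
    C ↦ A

A->C, B->BC, C->A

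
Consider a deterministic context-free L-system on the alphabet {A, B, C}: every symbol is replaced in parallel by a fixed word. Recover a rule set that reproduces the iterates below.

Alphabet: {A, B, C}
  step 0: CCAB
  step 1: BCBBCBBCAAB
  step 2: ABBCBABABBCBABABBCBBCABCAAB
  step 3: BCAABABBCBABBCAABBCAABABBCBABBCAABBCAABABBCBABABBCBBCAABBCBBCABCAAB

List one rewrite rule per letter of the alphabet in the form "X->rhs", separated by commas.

A->BCA, B->AB, C->BCB

  step 2 ⇒ step 3: ABBCBABABBCBABABBCBBCABCAAB ⇒ BCA·AB·AB·BCB·AB·BCA·AB·BCA·AB·AB·BCB·AB·BCA·AB·BCA·AB·AB·BCB·AB·AB·BCB·BCA·AB·BCB·BCA·BCA·AB
    A ↦ BCA
    B ↦ AB
    C ↦ BCB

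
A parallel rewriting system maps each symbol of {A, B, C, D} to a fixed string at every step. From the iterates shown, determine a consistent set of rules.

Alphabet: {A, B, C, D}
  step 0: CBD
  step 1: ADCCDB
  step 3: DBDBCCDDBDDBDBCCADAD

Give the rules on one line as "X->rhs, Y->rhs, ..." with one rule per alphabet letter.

  step 0 ⇒ step 1: CBD ⇒ AD·CC·DB
    B ↦ CC
    C ↦ AD
    D ↦ DB
    A ↦ D  (constrained at step 1)

A->D, B->CC, C->AD, D->DB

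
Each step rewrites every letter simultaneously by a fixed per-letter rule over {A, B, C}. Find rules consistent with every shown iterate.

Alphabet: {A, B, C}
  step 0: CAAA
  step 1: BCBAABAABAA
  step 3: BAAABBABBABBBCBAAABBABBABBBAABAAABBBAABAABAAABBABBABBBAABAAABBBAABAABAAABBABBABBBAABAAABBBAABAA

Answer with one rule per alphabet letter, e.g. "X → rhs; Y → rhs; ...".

  step 0 ⇒ step 1: CAAA ⇒ BC·BAA·BAA·BAA
    A ↦ BAA
    C ↦ BC
    B ↦ ABB  (constrained at step 1)

A->BAA, B->ABB, C->BC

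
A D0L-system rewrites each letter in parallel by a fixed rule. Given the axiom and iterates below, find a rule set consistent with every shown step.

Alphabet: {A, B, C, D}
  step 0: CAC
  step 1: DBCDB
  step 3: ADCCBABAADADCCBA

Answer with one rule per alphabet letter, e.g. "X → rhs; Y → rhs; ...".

  step 0 ⇒ step 1: CAC ⇒ DB·C·DB
    A ↦ C
    C ↦ DB
    B ↦ AD  (constrained at step 1)
    D ↦ BA  (constrained at step 1)

A->C, B->AD, C->DB, D->BA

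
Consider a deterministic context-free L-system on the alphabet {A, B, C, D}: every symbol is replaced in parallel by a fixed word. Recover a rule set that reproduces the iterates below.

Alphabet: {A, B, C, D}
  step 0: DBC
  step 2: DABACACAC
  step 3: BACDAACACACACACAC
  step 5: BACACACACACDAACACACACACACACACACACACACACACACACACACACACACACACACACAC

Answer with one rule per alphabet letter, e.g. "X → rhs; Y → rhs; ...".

  step 2 ⇒ step 3: DABACACAC ⇒ B·AC·DA·AC·AC·AC·AC·AC·AC
    A ↦ AC
    B ↦ DA
    C ↦ AC
    D ↦ B

A->AC, B->DA, C->AC, D->B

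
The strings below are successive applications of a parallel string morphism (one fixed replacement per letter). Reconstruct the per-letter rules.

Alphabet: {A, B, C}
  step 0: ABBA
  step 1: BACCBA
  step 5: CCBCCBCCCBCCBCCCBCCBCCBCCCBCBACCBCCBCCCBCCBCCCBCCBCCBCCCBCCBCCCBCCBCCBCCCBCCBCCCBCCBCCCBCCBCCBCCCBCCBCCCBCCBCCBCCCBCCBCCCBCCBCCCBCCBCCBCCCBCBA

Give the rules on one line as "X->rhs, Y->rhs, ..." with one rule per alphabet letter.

A->BA, B->C, C->CCB

  step 0 ⇒ step 1: ABBA ⇒ BA·C·C·BA
    A ↦ BA
    B ↦ C
    C ↦ CCB  (constrained at step 1)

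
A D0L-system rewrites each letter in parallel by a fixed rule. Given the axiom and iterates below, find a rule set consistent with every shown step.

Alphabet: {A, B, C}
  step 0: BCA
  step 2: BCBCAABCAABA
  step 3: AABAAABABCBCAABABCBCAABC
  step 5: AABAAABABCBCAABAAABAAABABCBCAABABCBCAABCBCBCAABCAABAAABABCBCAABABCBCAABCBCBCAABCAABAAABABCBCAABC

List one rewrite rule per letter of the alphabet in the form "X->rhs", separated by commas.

A->BC, B->AA, C->BA

  step 2 ⇒ step 3: BCBCAABCAABA ⇒ AA·BA·AA·BA·BC·BC·AA·BA·BC·BC·AA·BC
    A ↦ BC
    B ↦ AA
    C ↦ BA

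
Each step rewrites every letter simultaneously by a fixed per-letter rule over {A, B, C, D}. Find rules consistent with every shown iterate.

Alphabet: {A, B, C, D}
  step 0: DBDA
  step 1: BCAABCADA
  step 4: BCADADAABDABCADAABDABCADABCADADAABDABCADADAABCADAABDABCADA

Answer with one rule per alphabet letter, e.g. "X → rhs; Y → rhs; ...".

  step 0 ⇒ step 1: DBDA ⇒ BCA·A·BCA·DA
    A ↦ DA
    B ↦ A
    D ↦ BCA
    C ↦ B  (constrained at step 1)

A->DA, B->A, C->B, D->BCA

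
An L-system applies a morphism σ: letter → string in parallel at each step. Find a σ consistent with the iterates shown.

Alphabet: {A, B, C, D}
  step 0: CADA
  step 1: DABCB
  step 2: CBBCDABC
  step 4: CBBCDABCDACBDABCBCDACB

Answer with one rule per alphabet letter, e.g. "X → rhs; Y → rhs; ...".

  step 1 ⇒ step 2: DABCB ⇒ C·B·BC·DA·BC
    A ↦ B
    B ↦ BC
    C ↦ DA
    D ↦ C

A->B, B->BC, C->DA, D->C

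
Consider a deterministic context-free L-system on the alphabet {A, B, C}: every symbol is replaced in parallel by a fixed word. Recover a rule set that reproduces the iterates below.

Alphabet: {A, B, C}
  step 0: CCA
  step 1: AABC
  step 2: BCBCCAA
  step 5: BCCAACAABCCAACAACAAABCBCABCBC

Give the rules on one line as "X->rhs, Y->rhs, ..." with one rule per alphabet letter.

A->BC, B->CA, C->A

  step 1 ⇒ step 2: AABC ⇒ BC·BC·CA·A
    A ↦ BC
    B ↦ CA
    C ↦ A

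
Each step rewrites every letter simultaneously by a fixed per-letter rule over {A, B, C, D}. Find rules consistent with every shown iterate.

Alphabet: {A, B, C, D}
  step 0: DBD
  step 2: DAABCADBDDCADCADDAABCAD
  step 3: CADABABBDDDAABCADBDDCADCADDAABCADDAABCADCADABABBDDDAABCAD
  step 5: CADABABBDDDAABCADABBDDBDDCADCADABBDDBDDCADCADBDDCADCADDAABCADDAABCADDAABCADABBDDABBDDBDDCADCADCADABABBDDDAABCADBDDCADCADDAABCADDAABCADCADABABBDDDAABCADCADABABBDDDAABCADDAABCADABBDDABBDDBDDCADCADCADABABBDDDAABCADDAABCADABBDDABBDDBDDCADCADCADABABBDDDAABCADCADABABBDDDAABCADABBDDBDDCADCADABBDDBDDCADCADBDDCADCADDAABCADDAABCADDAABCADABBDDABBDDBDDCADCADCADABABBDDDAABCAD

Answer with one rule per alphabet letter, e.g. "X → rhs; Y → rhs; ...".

  step 2 ⇒ step 3: DAABCADBDDCADCADDAABCAD ⇒ CAD·AB·AB·BDD·DA·AB·CAD·BDD·CAD·CAD·DA·AB·CAD·DA·AB·CAD·CAD·AB·AB·BDD·DA·AB·CAD
    A ↦ AB
    B ↦ BDD
    C ↦ DA
    D ↦ CAD

A->AB, B->BDD, C->DA, D->CAD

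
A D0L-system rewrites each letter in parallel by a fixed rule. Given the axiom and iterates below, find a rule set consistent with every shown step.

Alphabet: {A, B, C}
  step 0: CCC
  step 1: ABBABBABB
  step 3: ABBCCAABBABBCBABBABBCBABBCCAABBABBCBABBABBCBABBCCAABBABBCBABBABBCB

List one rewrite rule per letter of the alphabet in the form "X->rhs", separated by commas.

A->CB, B->CCA, C->ABB

  step 0 ⇒ step 1: CCC ⇒ ABB·ABB·ABB
    C ↦ ABB
    A ↦ CB  (constrained at step 1)
    B ↦ CCA  (constrained at step 1)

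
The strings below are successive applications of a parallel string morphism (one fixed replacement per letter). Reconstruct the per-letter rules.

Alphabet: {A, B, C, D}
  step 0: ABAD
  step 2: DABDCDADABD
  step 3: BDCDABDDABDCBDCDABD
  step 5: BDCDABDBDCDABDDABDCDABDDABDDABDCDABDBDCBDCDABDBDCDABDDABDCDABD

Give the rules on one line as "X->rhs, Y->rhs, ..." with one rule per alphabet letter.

  step 2 ⇒ step 3: DABDCDADABD ⇒ BD·C·DA·BD·DA·BD·C·BD·C·DA·BD
    A ↦ C
    B ↦ DA
    C ↦ DA
    D ↦ BD

A->C, B->DA, C->DA, D->BD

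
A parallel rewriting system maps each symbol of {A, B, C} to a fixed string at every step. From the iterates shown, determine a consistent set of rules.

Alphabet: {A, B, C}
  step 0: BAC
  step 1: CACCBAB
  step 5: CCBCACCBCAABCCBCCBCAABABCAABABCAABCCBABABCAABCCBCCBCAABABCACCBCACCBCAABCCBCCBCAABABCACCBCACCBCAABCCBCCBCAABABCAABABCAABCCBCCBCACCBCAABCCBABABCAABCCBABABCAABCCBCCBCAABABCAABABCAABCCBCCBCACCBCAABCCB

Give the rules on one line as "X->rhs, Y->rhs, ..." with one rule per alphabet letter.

  step 0 ⇒ step 1: BAC ⇒ CA·CCB·AB
    A ↦ CCB
    B ↦ CA
    C ↦ AB

A->CCB, B->CA, C->AB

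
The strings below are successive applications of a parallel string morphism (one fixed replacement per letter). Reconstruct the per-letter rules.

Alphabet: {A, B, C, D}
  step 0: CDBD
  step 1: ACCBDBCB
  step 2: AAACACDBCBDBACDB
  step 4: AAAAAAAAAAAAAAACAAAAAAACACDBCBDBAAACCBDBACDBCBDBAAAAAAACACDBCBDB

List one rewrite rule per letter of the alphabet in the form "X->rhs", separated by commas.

A->AA, B->DB, C->AC, D->CB

  step 1 ⇒ step 2: ACCBDBCB ⇒ AA·AC·AC·DB·CB·DB·AC·DB
    A ↦ AA
    B ↦ DB
    C ↦ AC
    D ↦ CB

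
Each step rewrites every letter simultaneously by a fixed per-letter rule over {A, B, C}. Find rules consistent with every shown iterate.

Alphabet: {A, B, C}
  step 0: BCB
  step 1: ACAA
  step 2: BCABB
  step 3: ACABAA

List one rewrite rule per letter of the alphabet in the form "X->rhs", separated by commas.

A->B, B->A, C->CA

  step 2 ⇒ step 3: BCABB ⇒ A·CA·B·A·A
    A ↦ B
    B ↦ A
    C ↦ CA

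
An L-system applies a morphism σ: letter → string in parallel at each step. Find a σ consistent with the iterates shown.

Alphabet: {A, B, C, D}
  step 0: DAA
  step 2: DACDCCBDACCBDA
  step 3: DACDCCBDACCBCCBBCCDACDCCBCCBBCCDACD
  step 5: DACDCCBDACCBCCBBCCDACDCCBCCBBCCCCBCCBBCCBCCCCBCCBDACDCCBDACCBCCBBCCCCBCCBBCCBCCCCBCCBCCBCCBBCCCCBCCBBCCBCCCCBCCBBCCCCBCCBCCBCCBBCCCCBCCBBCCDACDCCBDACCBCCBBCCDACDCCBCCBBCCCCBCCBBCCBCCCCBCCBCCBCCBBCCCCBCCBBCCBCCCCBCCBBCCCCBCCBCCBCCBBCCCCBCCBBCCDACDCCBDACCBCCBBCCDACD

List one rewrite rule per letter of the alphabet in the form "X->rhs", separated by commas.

  step 2 ⇒ step 3: DACDCCBDACCBDA ⇒ DA·CD·CCB·DA·CCB·CCB·BCC·DA·CD·CCB·CCB·BCC·DA·CD
    A ↦ CD
    B ↦ BCC
    C ↦ CCB
    D ↦ DA

A->CD, B->BCC, C->CCB, D->DA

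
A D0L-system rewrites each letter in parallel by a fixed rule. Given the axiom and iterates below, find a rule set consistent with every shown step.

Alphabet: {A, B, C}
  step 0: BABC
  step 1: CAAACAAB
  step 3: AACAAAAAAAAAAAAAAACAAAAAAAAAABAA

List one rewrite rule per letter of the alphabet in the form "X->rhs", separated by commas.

A->AA, B->CA, C->AB

  step 0 ⇒ step 1: BABC ⇒ CA·AA·CA·AB
    A ↦ AA
    B ↦ CA
    C ↦ AB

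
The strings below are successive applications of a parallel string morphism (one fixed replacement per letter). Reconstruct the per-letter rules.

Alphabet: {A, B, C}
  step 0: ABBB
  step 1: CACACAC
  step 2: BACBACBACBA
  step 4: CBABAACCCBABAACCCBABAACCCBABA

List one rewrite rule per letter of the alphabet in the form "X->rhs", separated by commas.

  step 1 ⇒ step 2: CACACAC ⇒ BA·C·BA·C·BA·C·BA
    A ↦ C
    C ↦ BA
  step 0 ⇒ step 1: ABBB ⇒ C·AC·AC·AC
    B ↦ AC

A->C, B->AC, C->BA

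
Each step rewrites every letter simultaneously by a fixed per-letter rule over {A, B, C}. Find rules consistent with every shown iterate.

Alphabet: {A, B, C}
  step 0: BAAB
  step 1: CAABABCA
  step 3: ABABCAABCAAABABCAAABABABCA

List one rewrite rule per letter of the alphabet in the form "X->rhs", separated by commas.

A->AB, B->CA, C->A

  step 0 ⇒ step 1: BAAB ⇒ CA·AB·AB·CA
    A ↦ AB
    B ↦ CA
    C ↦ A  (constrained at step 1)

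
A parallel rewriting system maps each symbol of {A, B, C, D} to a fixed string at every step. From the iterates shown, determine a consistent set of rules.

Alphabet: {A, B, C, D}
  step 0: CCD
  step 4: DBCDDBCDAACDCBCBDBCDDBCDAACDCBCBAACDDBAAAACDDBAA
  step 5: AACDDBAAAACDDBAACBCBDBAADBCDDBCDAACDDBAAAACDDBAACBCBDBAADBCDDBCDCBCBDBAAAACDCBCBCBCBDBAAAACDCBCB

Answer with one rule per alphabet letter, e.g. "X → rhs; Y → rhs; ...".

A->CB, B->CD, C->DB, D->AA

  step 4 ⇒ step 5: DBCDDBCDAACDCBCBDBCDDBCDAACDCBCBAACDDBAAAACDDBAA ⇒ AA·CD·DB·AA·AA·CD·DB·AA·CB·CB·DB·AA·DB·CD·DB·CD·AA·CD·DB·AA·AA·CD·DB·AA·CB·CB·DB·AA·DB·CD·DB·CD·CB·CB·DB·AA·AA·CD·CB·CB·CB·CB·DB·AA·AA·CD·CB·CB
    A ↦ CB
    B ↦ CD
    C ↦ DB
    D ↦ AA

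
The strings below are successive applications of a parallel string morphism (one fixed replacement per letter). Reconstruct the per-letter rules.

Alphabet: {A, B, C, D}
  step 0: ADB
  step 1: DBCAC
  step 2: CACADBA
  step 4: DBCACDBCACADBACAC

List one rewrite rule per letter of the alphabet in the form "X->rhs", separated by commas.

  step 1 ⇒ step 2: DBCAC ⇒ C·AC·A·DB·A
    A ↦ DB
    B ↦ AC
    C ↦ A
    D ↦ C

A->DB, B->AC, C->A, D->C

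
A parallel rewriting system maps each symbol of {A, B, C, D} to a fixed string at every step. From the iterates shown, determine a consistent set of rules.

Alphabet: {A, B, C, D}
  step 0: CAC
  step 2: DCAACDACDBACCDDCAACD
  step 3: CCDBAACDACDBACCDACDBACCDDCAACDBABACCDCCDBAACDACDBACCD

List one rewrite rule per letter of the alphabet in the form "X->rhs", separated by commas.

  step 2 ⇒ step 3: DCAACDACDBACCDDCAACD ⇒ CCD·BA·ACD·ACD·BA·CCD·ACD·BA·CCD·DCA·ACD·BA·BA·CCD·CCD·BA·ACD·ACD·BA·CCD
    A ↦ ACD
    B ↦ DCA
    C ↦ BA
    D ↦ CCD

A->ACD, B->DCA, C->BA, D->CCD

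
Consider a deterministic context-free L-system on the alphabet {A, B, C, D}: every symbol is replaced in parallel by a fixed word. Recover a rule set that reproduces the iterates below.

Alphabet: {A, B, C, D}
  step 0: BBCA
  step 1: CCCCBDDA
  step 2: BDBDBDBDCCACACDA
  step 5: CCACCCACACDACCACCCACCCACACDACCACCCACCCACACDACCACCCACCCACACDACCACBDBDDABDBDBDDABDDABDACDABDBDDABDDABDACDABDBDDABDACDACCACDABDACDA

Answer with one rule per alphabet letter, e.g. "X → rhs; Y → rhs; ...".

A->DA, B->CC, C->BD, D->AC

  step 1 ⇒ step 2: CCCCBDDA ⇒ BD·BD·BD·BD·CC·AC·AC·DA
    A ↦ DA
    B ↦ CC
    C ↦ BD
    D ↦ AC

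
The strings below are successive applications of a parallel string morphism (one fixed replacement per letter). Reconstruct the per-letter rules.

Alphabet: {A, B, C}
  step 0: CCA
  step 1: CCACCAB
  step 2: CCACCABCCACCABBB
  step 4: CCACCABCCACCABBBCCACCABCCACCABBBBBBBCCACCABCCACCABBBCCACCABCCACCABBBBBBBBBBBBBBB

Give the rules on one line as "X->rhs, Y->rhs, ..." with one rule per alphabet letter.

  step 1 ⇒ step 2: CCACCAB ⇒ CCA·CCA·B·CCA·CCA·B·BB
    A ↦ B
    B ↦ BB
    C ↦ CCA

A->B, B->BB, C->CCA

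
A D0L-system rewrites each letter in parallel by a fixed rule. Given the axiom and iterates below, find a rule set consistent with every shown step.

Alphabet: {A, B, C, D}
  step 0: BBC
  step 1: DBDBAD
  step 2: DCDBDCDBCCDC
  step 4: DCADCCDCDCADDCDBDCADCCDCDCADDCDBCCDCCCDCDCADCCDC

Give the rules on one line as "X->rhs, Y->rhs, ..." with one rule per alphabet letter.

  step 1 ⇒ step 2: DBDBAD ⇒ DC·DB·DC·DB·CC·DC
    A ↦ CC
    B ↦ DB
    D ↦ DC
  step 0 ⇒ step 1: BBC ⇒ DB·DB·AD
    C ↦ AD

A->CC, B->DB, C->AD, D->DC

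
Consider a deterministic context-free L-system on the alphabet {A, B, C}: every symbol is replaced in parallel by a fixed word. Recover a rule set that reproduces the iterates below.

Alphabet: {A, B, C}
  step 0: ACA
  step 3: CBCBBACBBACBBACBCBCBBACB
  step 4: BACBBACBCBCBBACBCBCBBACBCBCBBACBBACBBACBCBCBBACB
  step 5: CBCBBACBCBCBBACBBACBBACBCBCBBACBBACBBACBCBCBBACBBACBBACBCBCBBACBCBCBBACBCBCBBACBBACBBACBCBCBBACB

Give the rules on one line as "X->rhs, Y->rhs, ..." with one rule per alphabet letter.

A->CB, B->CB, C->BA

  step 4 ⇒ step 5: BACBBACBCBCBBACBCBCBBACBCBCBBACBBACBBACBCBCBBACB ⇒ CB·CB·BA·CB·CB·CB·BA·CB·BA·CB·BA·CB·CB·CB·BA·CB·BA·CB·BA·CB·CB·CB·BA·CB·BA·CB·BA·CB·CB·CB·BA·CB·CB·CB·BA·CB·CB·CB·BA·CB·BA·CB·BA·CB·CB·CB·BA·CB
    A ↦ CB
    B ↦ CB
    C ↦ BA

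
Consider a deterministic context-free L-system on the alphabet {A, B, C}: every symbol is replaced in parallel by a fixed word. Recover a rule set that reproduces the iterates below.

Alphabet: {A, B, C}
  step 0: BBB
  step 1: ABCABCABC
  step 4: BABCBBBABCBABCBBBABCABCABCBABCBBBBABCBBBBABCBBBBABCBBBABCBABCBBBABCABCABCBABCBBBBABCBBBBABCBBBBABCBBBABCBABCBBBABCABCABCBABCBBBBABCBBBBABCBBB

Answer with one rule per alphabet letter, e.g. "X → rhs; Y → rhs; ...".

A->B, B->ABC, C->BBB

  step 0 ⇒ step 1: BBB ⇒ ABC·ABC·ABC
    B ↦ ABC
    A ↦ B  (constrained at step 1)
    C ↦ BBB  (constrained at step 1)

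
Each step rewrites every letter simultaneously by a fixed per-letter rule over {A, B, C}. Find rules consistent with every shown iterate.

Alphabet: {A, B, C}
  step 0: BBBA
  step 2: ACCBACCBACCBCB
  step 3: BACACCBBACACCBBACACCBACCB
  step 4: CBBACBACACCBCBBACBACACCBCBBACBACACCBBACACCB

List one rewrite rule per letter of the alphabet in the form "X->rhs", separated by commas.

A->B, B->CB, C->AC

  step 3 ⇒ step 4: BACACCBBACACCBBACACCBACCB ⇒ CB·B·AC·B·AC·AC·CB·CB·B·AC·B·AC·AC·CB·CB·B·AC·B·AC·AC·CB·B·AC·AC·CB
    A ↦ B
    B ↦ CB
    C ↦ AC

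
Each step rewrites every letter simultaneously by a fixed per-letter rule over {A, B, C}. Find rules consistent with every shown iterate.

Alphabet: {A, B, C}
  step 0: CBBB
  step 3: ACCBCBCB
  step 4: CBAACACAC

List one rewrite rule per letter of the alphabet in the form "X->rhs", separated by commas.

  step 3 ⇒ step 4: ACCBCBCB ⇒ CB·A·A·C·A·C·A·C
    A ↦ CB
    B ↦ C
    C ↦ A

A->CB, B->C, C->A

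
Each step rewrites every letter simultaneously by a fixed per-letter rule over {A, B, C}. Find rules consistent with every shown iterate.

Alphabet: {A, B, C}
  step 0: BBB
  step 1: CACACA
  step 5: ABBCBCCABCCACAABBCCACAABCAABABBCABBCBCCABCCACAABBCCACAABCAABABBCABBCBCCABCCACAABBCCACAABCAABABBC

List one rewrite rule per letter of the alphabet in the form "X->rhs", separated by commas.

A->BC, B->CA, C->AB

  step 0 ⇒ step 1: BBB ⇒ CA·CA·CA
    B ↦ CA
    A ↦ BC  (constrained at step 1)
    C ↦ AB  (constrained at step 1)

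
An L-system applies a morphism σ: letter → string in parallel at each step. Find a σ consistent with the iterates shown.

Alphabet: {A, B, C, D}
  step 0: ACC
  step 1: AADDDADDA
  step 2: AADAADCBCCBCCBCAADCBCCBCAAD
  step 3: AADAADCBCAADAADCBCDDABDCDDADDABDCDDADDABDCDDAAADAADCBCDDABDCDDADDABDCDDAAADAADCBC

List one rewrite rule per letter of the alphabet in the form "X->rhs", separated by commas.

A->AAD, B->BDC, C->DDA, D->CBC

  step 2 ⇒ step 3: AADAADCBCCBCCBCAADCBCCBCAAD ⇒ AAD·AAD·CBC·AAD·AAD·CBC·DDA·BDC·DDA·DDA·BDC·DDA·DDA·BDC·DDA·AAD·AAD·CBC·DDA·BDC·DDA·DDA·BDC·DDA·AAD·AAD·CBC
    A ↦ AAD
    B ↦ BDC
    C ↦ DDA
    D ↦ CBC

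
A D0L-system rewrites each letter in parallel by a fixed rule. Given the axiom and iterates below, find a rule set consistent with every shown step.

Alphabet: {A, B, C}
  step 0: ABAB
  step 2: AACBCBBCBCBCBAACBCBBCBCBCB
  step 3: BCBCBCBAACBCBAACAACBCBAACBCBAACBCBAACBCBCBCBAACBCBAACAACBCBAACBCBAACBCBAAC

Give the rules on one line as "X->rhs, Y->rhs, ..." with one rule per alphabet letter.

A->BC, B->AAC, C->BCB

  step 2 ⇒ step 3: AACBCBBCBCBCBAACBCBBCBCBCB ⇒ BC·BC·BCB·AAC·BCB·AAC·AAC·BCB·AAC·BCB·AAC·BCB·AAC·BC·BC·BCB·AAC·BCB·AAC·AAC·BCB·AAC·BCB·AAC·BCB·AAC
    A ↦ BC
    B ↦ AAC
    C ↦ BCB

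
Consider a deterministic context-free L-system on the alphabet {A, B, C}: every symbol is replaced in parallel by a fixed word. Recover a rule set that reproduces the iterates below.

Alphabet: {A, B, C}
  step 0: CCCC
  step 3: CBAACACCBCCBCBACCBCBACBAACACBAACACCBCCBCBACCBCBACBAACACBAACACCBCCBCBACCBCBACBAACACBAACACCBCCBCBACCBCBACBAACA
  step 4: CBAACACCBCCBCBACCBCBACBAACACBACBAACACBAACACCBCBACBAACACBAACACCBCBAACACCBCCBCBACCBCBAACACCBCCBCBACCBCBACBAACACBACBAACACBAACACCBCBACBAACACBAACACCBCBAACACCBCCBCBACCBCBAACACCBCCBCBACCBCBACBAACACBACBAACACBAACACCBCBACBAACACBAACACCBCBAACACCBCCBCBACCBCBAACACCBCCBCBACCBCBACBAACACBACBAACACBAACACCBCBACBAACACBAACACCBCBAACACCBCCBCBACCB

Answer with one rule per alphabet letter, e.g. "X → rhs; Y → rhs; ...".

  step 3 ⇒ step 4: CBAACACCBCCBCBACCBCBACBAACACBAACACCBCCBCBACCBCBACBAACACBAACACCBCCBCBACCBCBACBAACACBAACACCBCCBCBACCBCBACBAACA ⇒ CBA·ACA·CCB·CCB·CBA·CCB·CBA·CBA·ACA·CBA·CBA·ACA·CBA·ACA·CCB·CBA·CBA·ACA·CBA·ACA·CCB·CBA·ACA·CCB·CCB·CBA·CCB·CBA·ACA·CCB·CCB·CBA·CCB·CBA·CBA·ACA·CBA·CBA·ACA·CBA·ACA·CCB·CBA·CBA·ACA·CBA·ACA·CCB·CBA·ACA·CCB·CCB·CBA·CCB·CBA·ACA·CCB·CCB·CBA·CCB·CBA·CBA·ACA·CBA·CBA·ACA·CBA·ACA·CCB·CBA·CBA·ACA·CBA·ACA·CCB·CBA·ACA·CCB·CCB·CBA·CCB·CBA·ACA·CCB·CCB·CBA·CCB·CBA·CBA·ACA·CBA·CBA·ACA·CBA·ACA·CCB·CBA·CBA·ACA·CBA·ACA·CCB·CBA·ACA·CCB·CCB·CBA·CCB
    A ↦ CCB
    B ↦ ACA
    C ↦ CBA

A->CCB, B->ACA, C->CBA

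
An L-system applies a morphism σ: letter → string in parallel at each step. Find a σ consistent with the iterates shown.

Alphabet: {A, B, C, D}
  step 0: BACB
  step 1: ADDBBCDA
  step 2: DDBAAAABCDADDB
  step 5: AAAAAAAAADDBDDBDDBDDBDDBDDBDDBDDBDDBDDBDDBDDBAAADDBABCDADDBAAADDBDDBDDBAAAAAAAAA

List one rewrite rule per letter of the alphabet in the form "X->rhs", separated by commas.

  step 1 ⇒ step 2: ADDBBCDA ⇒ DDB·A·A·A·A·BCD·A·DDB
    A ↦ DDB
    B ↦ A
    C ↦ BCD
    D ↦ A

A->DDB, B->A, C->BCD, D->A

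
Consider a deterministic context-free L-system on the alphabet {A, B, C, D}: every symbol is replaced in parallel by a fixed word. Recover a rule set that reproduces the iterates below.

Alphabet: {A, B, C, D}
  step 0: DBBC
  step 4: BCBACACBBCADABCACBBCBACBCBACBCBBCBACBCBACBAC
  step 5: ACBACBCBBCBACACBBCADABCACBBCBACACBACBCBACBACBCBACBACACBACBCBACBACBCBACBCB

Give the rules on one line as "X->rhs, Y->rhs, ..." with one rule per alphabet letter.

A->BC, B->AC, C->B, D->ADA

  step 4 ⇒ step 5: BCBACACBBCADABCACBBCBACBCBACBCBBCBACBCBACBAC ⇒ AC·B·AC·BC·B·BC·B·AC·AC·B·BC·ADA·BC·AC·B·BC·B·AC·AC·B·AC·BC·B·AC·B·AC·BC·B·AC·B·AC·AC·B·AC·BC·B·AC·B·AC·BC·B·AC·BC·B
    A ↦ BC
    B ↦ AC
    C ↦ B
    D ↦ ADA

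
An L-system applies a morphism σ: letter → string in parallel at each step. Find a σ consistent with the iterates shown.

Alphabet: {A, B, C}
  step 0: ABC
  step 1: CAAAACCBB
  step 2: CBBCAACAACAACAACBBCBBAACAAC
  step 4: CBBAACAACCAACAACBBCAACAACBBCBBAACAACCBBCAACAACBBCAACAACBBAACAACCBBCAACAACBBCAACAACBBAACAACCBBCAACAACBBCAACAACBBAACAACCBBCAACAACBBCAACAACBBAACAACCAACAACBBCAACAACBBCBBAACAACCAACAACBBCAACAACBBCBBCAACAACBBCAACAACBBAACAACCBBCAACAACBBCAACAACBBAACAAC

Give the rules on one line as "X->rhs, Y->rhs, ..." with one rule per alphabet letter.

A->CAA, B->AAC, C->CBB

  step 1 ⇒ step 2: CAAAACCBB ⇒ CBB·CAA·CAA·CAA·CAA·CBB·CBB·AAC·AAC
    A ↦ CAA
    B ↦ AAC
    C ↦ CBB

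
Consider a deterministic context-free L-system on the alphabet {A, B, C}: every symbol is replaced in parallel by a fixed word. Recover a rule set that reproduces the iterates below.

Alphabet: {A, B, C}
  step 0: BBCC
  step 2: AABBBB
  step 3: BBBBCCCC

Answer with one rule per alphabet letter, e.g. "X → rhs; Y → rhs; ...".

A->BB, B->C, C->A

  step 2 ⇒ step 3: AABBBB ⇒ BB·BB·C·C·C·C
    A ↦ BB
    B ↦ C
    C ↦ A  (constrained at step 0)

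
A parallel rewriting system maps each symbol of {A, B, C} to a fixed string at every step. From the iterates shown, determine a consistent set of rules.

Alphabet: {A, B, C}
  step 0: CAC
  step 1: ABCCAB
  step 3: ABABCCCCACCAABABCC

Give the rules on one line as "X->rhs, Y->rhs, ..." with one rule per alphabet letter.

A->CC, B->A, C->AB

  step 0 ⇒ step 1: CAC ⇒ AB·CC·AB
    A ↦ CC
    C ↦ AB
    B ↦ A  (constrained at step 1)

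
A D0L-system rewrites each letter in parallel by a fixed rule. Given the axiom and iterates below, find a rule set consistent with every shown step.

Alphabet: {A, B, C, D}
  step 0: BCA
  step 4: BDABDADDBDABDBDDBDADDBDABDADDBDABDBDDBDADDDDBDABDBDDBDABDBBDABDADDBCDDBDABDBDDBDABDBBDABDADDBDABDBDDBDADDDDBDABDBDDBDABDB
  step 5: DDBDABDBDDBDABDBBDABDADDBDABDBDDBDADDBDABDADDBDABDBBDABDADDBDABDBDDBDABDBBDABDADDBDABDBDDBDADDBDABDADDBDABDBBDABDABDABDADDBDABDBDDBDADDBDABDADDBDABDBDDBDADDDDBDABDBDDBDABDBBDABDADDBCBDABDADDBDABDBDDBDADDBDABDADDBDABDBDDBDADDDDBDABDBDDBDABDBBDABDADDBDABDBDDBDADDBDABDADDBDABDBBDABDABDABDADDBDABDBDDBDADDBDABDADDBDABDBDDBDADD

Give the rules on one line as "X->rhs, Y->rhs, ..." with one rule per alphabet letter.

  step 4 ⇒ step 5: BDABDADDBDABDBDDBDADDBDABDADDBDABDBDDBDADDDDBDABDBDDBDABDBBDABDADDBCDDBDABDBDDBDABDBBDABDADDBDABDBDDBDADDDDBDABDBDDBDABDB ⇒ DD·BDA·BDB·DD·BDA·BDB·BDA·BDA·DD·BDA·BDB·DD·BDA·DD·BDA·BDA·DD·BDA·BDB·BDA·BDA·DD·BDA·BDB·DD·BDA·BDB·BDA·BDA·DD·BDA·BDB·DD·BDA·DD·BDA·BDA·DD·BDA·BDB·BDA·BDA·BDA·BDA·DD·BDA·BDB·DD·BDA·DD·BDA·BDA·DD·BDA·BDB·DD·BDA·DD·DD·BDA·BDB·DD·BDA·BDB·BDA·BDA·DD·BC·BDA·BDA·DD·BDA·BDB·DD·BDA·DD·BDA·BDA·DD·BDA·BDB·DD·BDA·DD·DD·BDA·BDB·DD·BDA·BDB·BDA·BDA·DD·BDA·BDB·DD·BDA·DD·BDA·BDA·DD·BDA·BDB·BDA·BDA·BDA·BDA·DD·BDA·BDB·DD·BDA·DD·BDA·BDA·DD·BDA·BDB·DD·BDA·DD
    A ↦ BDB
    B ↦ DD
    C ↦ BC
    D ↦ BDA

A->BDB, B->DD, C->BC, D->BDA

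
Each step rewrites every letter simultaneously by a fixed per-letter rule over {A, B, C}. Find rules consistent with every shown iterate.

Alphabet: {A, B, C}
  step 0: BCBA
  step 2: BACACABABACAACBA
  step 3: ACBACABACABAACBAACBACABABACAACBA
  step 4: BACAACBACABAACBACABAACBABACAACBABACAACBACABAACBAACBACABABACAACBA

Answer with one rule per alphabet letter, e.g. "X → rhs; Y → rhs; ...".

  step 3 ⇒ step 4: ACBACABACABAACBAACBACABABACAACBA ⇒ BA·CA·AC·BA·CA·BA·AC·BA·CA·BA·AC·BA·BA·CA·AC·BA·BA·CA·AC·BA·CA·BA·AC·BA·AC·BA·CA·BA·BA·CA·AC·BA
    A ↦ BA
    B ↦ AC
    C ↦ CA

A->BA, B->AC, C->CA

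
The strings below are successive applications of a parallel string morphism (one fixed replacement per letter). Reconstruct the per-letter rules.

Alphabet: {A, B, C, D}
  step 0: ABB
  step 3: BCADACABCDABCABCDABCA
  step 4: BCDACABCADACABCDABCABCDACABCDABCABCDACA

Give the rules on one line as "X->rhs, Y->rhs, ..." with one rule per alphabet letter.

A->CA, B->BC, C->DA, D->B

  step 3 ⇒ step 4: BCADACABCDABCABCDABCA ⇒ BC·DA·CA·B·CA·DA·CA·BC·DA·B·CA·BC·DA·CA·BC·DA·B·CA·BC·DA·CA
    A ↦ CA
    B ↦ BC
    C ↦ DA
    D ↦ B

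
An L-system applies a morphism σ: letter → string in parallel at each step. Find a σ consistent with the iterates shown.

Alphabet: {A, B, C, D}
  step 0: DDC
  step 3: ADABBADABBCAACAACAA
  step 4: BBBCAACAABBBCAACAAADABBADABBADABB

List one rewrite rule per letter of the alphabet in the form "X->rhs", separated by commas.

  step 3 ⇒ step 4: ADABBADABBCAACAACAA ⇒ B·B·B·CAA·CAA·B·B·B·CAA·CAA·ADA·B·B·ADA·B·B·ADA·B·B
    A ↦ B
    B ↦ CAA
    C ↦ ADA
    D ↦ B

A->B, B->CAA, C->ADA, D->B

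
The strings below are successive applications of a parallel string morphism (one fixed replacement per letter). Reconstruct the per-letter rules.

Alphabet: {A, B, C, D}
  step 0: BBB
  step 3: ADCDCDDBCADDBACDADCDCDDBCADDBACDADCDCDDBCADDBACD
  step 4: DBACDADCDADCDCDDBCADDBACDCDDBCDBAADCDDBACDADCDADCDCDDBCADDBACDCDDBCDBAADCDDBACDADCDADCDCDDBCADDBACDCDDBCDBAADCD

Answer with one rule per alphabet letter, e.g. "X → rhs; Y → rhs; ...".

  step 3 ⇒ step 4: ADCDCDDBCADDBACDADCDCDDBCADDBACDADCDCDDBCADDBACD ⇒ DBA·CD·AD·CD·AD·CD·CD·DBC·AD·DBA·CD·CD·DBC·DBA·AD·CD·DBA·CD·AD·CD·AD·CD·CD·DBC·AD·DBA·CD·CD·DBC·DBA·AD·CD·DBA·CD·AD·CD·AD·CD·CD·DBC·AD·DBA·CD·CD·DBC·DBA·AD·CD
    A ↦ DBA
    B ↦ DBC
    C ↦ AD
    D ↦ CD

A->DBA, B->DBC, C->AD, D->CD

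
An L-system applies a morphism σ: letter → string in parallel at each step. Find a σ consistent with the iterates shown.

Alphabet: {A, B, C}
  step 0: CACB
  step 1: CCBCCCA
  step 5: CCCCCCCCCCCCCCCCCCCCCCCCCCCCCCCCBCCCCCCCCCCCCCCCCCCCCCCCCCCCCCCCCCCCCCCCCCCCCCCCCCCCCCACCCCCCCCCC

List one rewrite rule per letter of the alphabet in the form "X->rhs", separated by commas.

A->BC, B->A, C->CC

  step 0 ⇒ step 1: CACB ⇒ CC·BC·CC·A
    A ↦ BC
    B ↦ A
    C ↦ CC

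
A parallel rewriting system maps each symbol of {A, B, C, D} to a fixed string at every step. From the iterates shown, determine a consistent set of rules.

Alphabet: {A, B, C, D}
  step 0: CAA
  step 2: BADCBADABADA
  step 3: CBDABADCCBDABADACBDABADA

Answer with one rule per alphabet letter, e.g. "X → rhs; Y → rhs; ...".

  step 2 ⇒ step 3: BADCBADABADA ⇒ CB·DA·BA·DC·CB·DA·BA·DA·CB·DA·BA·DA
    A ↦ DA
    B ↦ CB
    C ↦ DC
    D ↦ BA

A->DA, B->CB, C->DC, D->BA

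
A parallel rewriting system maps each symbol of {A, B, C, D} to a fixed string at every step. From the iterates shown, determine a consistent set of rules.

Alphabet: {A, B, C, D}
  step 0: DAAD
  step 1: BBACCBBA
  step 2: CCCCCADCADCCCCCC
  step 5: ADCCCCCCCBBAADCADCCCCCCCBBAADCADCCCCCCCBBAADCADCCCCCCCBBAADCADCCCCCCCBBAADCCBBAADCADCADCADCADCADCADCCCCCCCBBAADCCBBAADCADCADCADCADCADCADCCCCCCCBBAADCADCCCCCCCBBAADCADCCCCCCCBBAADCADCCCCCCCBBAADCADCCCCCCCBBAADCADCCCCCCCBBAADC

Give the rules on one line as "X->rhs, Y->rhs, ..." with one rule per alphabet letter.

A->C, B->CC, C->ADC, D->BBA

  step 1 ⇒ step 2: BBACCBBA ⇒ CC·CC·C·ADC·ADC·CC·CC·C
    A ↦ C
    B ↦ CC
    C ↦ ADC
  step 0 ⇒ step 1: DAAD ⇒ BBA·C·C·BBA
    D ↦ BBA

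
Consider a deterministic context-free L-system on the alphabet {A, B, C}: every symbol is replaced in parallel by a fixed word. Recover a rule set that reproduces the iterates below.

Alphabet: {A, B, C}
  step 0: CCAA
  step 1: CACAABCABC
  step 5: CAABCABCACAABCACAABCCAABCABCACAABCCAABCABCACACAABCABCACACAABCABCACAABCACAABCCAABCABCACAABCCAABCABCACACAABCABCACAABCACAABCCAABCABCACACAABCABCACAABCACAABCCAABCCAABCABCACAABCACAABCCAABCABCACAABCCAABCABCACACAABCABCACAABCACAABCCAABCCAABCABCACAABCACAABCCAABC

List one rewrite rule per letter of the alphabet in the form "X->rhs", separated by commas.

A->ABC, B->A, C->CA

  step 0 ⇒ step 1: CCAA ⇒ CA·CA·ABC·ABC
    A ↦ ABC
    C ↦ CA
    B ↦ A  (constrained at step 1)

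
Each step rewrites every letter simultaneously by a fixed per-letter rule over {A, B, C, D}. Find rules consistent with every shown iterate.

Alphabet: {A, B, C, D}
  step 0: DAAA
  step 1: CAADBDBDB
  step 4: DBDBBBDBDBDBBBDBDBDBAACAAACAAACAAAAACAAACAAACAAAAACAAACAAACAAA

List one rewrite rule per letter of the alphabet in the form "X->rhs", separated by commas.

A->DB, B->A, C->BB, D->CAA

  step 0 ⇒ step 1: DAAA ⇒ CAA·DB·DB·DB
    A ↦ DB
    D ↦ CAA
    B ↦ A  (constrained at step 1)
    C ↦ BB  (constrained at step 1)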